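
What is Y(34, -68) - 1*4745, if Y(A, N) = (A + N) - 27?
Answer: -4806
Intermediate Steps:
Y(A, N) = -27 + A + N
Y(34, -68) - 1*4745 = (-27 + 34 - 68) - 1*4745 = -61 - 4745 = -4806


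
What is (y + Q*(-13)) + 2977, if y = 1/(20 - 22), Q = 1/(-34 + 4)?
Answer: 44654/15 ≈ 2976.9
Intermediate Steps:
Q = -1/30 (Q = 1/(-30) = -1/30 ≈ -0.033333)
y = -½ (y = 1/(-2) = -½ ≈ -0.50000)
(y + Q*(-13)) + 2977 = (-½ - 1/30*(-13)) + 2977 = (-½ + 13/30) + 2977 = -1/15 + 2977 = 44654/15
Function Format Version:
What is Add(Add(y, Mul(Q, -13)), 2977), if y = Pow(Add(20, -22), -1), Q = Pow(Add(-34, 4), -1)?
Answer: Rational(44654, 15) ≈ 2976.9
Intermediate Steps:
Q = Rational(-1, 30) (Q = Pow(-30, -1) = Rational(-1, 30) ≈ -0.033333)
y = Rational(-1, 2) (y = Pow(-2, -1) = Rational(-1, 2) ≈ -0.50000)
Add(Add(y, Mul(Q, -13)), 2977) = Add(Add(Rational(-1, 2), Mul(Rational(-1, 30), -13)), 2977) = Add(Add(Rational(-1, 2), Rational(13, 30)), 2977) = Add(Rational(-1, 15), 2977) = Rational(44654, 15)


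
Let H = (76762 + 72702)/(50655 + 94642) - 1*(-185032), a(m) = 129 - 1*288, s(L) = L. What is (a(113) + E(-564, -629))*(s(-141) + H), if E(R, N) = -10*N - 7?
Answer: 164516710425284/145297 ≈ 1.1323e+9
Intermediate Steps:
E(R, N) = -7 - 10*N
a(m) = -159 (a(m) = 129 - 288 = -159)
H = 26884743968/145297 (H = 149464/145297 + 185032 = 26884743968/145297 ≈ 1.8503e+5)
(a(113) + E(-564, -629))*(s(-141) + H) = (-159 + (-7 - 10*(-629)))*(-141 + 26884743968/145297) = (-159 + (-7 + 6290))*(26864257091/145297) = (-159 + 6283)*(26864257091/145297) = 6124*(26864257091/145297) = 164516710425284/145297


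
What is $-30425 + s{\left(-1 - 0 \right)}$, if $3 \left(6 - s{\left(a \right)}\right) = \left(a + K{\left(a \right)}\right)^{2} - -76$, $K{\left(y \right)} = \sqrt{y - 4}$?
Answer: $-30443 + \frac{2 i \sqrt{5}}{3} \approx -30443.0 + 1.4907 i$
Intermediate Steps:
$K{\left(y \right)} = \sqrt{-4 + y}$
$s{\left(a \right)} = - \frac{58}{3} - \frac{\left(a + \sqrt{-4 + a}\right)^{2}}{3}$ ($s{\left(a \right)} = 6 - \frac{\left(a + \sqrt{-4 + a}\right)^{2} - -76}{3} = 6 - \frac{\left(a + \sqrt{-4 + a}\right)^{2} + 76}{3} = 6 - \frac{76 + \left(a + \sqrt{-4 + a}\right)^{2}}{3} = 6 - \left(\frac{76}{3} + \frac{\left(a + \sqrt{-4 + a}\right)^{2}}{3}\right) = - \frac{58}{3} - \frac{\left(a + \sqrt{-4 + a}\right)^{2}}{3}$)
$-30425 + s{\left(-1 - 0 \right)} = -30425 - \left(\frac{58}{3} + \frac{\left(\left(-1 - 0\right) + \sqrt{-4 - 1}\right)^{2}}{3}\right) = -30425 - \left(\frac{58}{3} + \frac{\left(\left(-1 + 0\right) + \sqrt{-4 + \left(-1 + 0\right)}\right)^{2}}{3}\right) = -30425 - \left(\frac{58}{3} + \frac{\left(-1 + \sqrt{-4 - 1}\right)^{2}}{3}\right) = -30425 - \left(\frac{58}{3} + \frac{\left(-1 + \sqrt{-5}\right)^{2}}{3}\right) = -30425 - \left(\frac{58}{3} + \frac{\left(-1 + i \sqrt{5}\right)^{2}}{3}\right) = - \frac{91333}{3} - \frac{\left(-1 + i \sqrt{5}\right)^{2}}{3}$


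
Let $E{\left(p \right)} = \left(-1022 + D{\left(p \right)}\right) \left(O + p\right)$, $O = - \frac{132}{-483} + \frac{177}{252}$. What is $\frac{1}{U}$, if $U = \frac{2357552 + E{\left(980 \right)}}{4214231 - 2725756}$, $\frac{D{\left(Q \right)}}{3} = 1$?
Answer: $\frac{2875733700}{2623535809} \approx 1.0961$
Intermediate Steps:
$D{\left(Q \right)} = 3$ ($D{\left(Q \right)} = 3 \cdot 1 = 3$)
$O = \frac{1885}{1932}$ ($O = \left(-132\right) \left(- \frac{1}{483}\right) + 177 \cdot \frac{1}{252} = \frac{44}{161} + \frac{59}{84} = \frac{1885}{1932} \approx 0.97567$)
$E{\left(p \right)} = - \frac{1920815}{1932} - 1019 p$ ($E{\left(p \right)} = \left(-1022 + 3\right) \left(\frac{1885}{1932} + p\right) = - 1019 \left(\frac{1885}{1932} + p\right) = - \frac{1920815}{1932} - 1019 p$)
$U = \frac{2623535809}{2875733700}$ ($U = \frac{2357552 - \frac{1931254655}{1932}}{4214231 - 2725756} = \frac{2357552 - \frac{1931254655}{1932}}{1488475} = \left(2357552 - \frac{1931254655}{1932}\right) \frac{1}{1488475} = \frac{2623535809}{1932} \cdot \frac{1}{1488475} = \frac{2623535809}{2875733700} \approx 0.9123$)
$\frac{1}{U} = \frac{1}{\frac{2623535809}{2875733700}} = \frac{2875733700}{2623535809}$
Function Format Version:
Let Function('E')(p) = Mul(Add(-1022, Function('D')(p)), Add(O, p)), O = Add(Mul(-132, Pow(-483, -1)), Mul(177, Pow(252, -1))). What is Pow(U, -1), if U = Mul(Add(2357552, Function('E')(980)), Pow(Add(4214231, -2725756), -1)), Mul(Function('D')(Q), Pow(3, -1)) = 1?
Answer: Rational(2875733700, 2623535809) ≈ 1.0961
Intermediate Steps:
Function('D')(Q) = 3 (Function('D')(Q) = Mul(3, 1) = 3)
O = Rational(1885, 1932) (O = Add(Mul(-132, Rational(-1, 483)), Mul(177, Rational(1, 252))) = Add(Rational(44, 161), Rational(59, 84)) = Rational(1885, 1932) ≈ 0.97567)
Function('E')(p) = Add(Rational(-1920815, 1932), Mul(-1019, p)) (Function('E')(p) = Mul(Add(-1022, 3), Add(Rational(1885, 1932), p)) = Mul(-1019, Add(Rational(1885, 1932), p)) = Add(Rational(-1920815, 1932), Mul(-1019, p)))
U = Rational(2623535809, 2875733700) (U = Mul(Add(2357552, Add(Rational(-1920815, 1932), Mul(-1019, 980))), Pow(Add(4214231, -2725756), -1)) = Mul(Add(2357552, Add(Rational(-1920815, 1932), -998620)), Pow(1488475, -1)) = Mul(Add(2357552, Rational(-1931254655, 1932)), Rational(1, 1488475)) = Mul(Rational(2623535809, 1932), Rational(1, 1488475)) = Rational(2623535809, 2875733700) ≈ 0.91230)
Pow(U, -1) = Pow(Rational(2623535809, 2875733700), -1) = Rational(2875733700, 2623535809)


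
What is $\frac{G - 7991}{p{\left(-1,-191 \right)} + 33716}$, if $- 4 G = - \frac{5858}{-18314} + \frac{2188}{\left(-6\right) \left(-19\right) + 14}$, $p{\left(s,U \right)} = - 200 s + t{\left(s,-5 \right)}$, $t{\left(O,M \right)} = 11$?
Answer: $- \frac{9371321743}{39765700992} \approx -0.23566$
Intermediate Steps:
$p{\left(s,U \right)} = 11 - 200 s$ ($p{\left(s,U \right)} = - 200 s + 11 = 11 - 200 s$)
$G = - \frac{5102607}{1172096}$ ($G = - \frac{- \frac{5858}{-18314} + \frac{2188}{\left(-6\right) \left(-19\right) + 14}}{4} = - \frac{\left(-5858\right) \left(- \frac{1}{18314}\right) + \frac{2188}{114 + 14}}{4} = - \frac{\frac{2929}{9157} + \frac{2188}{128}}{4} = - \frac{\frac{2929}{9157} + 2188 \cdot \frac{1}{128}}{4} = - \frac{\frac{2929}{9157} + \frac{547}{32}}{4} = \left(- \frac{1}{4}\right) \frac{5102607}{293024} = - \frac{5102607}{1172096} \approx -4.3534$)
$\frac{G - 7991}{p{\left(-1,-191 \right)} + 33716} = \frac{- \frac{5102607}{1172096} - 7991}{\left(11 - -200\right) + 33716} = - \frac{9371321743}{1172096 \left(\left(11 + 200\right) + 33716\right)} = - \frac{9371321743}{1172096 \left(211 + 33716\right)} = - \frac{9371321743}{1172096 \cdot 33927} = \left(- \frac{9371321743}{1172096}\right) \frac{1}{33927} = - \frac{9371321743}{39765700992}$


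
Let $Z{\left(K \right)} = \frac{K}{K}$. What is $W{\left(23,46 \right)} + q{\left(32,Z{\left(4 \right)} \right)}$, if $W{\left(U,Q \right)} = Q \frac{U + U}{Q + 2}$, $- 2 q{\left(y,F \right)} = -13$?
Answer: $\frac{607}{12} \approx 50.583$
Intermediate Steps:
$Z{\left(K \right)} = 1$
$q{\left(y,F \right)} = \frac{13}{2}$ ($q{\left(y,F \right)} = \left(- \frac{1}{2}\right) \left(-13\right) = \frac{13}{2}$)
$W{\left(U,Q \right)} = \frac{2 Q U}{2 + Q}$ ($W{\left(U,Q \right)} = Q \frac{2 U}{2 + Q} = \frac{2 Q U}{2 + Q}$)
$W{\left(23,46 \right)} + q{\left(32,Z{\left(4 \right)} \right)} = 2 \cdot 46 \cdot 23 \frac{1}{2 + 46} + \frac{13}{2} = 2 \cdot 46 \cdot 23 \cdot \frac{1}{48} + \frac{13}{2} = \frac{529}{12} + \frac{13}{2} = \frac{607}{12}$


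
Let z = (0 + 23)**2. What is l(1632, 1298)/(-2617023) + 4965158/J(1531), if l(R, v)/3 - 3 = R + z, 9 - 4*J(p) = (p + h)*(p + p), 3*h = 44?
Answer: -52006456221124/12385904901247 ≈ -4.1988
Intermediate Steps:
h = 44/3 (h = (1/3)*44 = 44/3 ≈ 14.667)
J(p) = 9/4 - p*(44/3 + p)/2 (J(p) = 9/4 - (p + 44/3)*(p + p)/4 = 9/4 - (44/3 + p)*2*p/4 = 9/4 - p*(44/3 + p)/2)
z = 529 (z = 23**2 = 529)
l(R, v) = 1596 + 3*R (l(R, v) = 9 + 3*(R + 529) = 9 + 3*(529 + R) = 9 + (1587 + 3*R) = 1596 + 3*R)
l(1632, 1298)/(-2617023) + 4965158/J(1531) = (1596 + 3*1632)/(-2617023) + 4965158/(9/4 - 22/3*1531 - 1/2*1531**2) = (1596 + 4896)*(-1/2617023) + 4965158/(9/4 - 33682/3 - 1/2*2343961) = 6492*(-1/2617023) + 4965158/(9/4 - 33682/3 - 2343961/2) = -2164/872341 + 4965158/(-14198467/12) = -2164/872341 + 4965158*(-12/14198467) = -2164/872341 - 59581896/14198467 = -52006456221124/12385904901247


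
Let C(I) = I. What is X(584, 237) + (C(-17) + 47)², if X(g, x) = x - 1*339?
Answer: 798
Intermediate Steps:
X(g, x) = -339 + x (X(g, x) = x - 339 = -339 + x)
X(584, 237) + (C(-17) + 47)² = (-339 + 237) + (-17 + 47)² = -102 + 30² = -102 + 900 = 798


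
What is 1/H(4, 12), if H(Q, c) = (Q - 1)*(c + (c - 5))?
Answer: 1/57 ≈ 0.017544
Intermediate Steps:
H(Q, c) = (-1 + Q)*(-5 + 2*c) (H(Q, c) = (-1 + Q)*(c + (-5 + c)) = (-1 + Q)*(-5 + 2*c))
1/H(4, 12) = 1/(5 - 5*4 - 2*12 + 2*4*12) = 1/(5 - 20 - 24 + 96) = 1/57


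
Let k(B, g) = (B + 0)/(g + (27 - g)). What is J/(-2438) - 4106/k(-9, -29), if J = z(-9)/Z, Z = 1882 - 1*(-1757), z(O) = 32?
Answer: 54641921222/4435941 ≈ 12318.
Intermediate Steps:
Z = 3639 (Z = 1882 + 1757 = 3639)
J = 32/3639 ≈ 0.0087936
k(B, g) = B/27
J/(-2438) - 4106/k(-9, -29) = (32/3639)/(-2438) - 4106/((1/27)*(-9)) = (32/3639)*(-1/2438) - 4106/(-1/3) = -16/4435941 - 4106*(-3) = -16/4435941 + 12318 = 54641921222/4435941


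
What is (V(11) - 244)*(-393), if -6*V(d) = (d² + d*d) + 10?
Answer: 112398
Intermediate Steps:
V(d) = -5/3 - d²/3 (V(d) = -((d² + d*d) + 10)/6 = -((d² + d²) + 10)/6 = -(2*d² + 10)/6 = -(10 + 2*d²)/6 = -5/3 - d²/3)
(V(11) - 244)*(-393) = ((-5/3 - ⅓*11²) - 244)*(-393) = ((-5/3 - ⅓*121) - 244)*(-393) = ((-5/3 - 121/3) - 244)*(-393) = (-42 - 244)*(-393) = -286*(-393) = 112398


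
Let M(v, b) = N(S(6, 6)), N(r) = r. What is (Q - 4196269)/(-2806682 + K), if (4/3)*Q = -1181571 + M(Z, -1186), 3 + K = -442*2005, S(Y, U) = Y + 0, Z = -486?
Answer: 20329771/14771580 ≈ 1.3763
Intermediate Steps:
S(Y, U) = Y
M(v, b) = 6
K = -886213 (K = -3 - 442*2005 = -3 - 886210 = -886213)
Q = -3544695/4 (Q = 3*(-1181571 + 6)/4 = (3/4)*(-1181565) = -3544695/4 ≈ -8.8617e+5)
(Q - 4196269)/(-2806682 + K) = (-3544695/4 - 4196269)/(-2806682 - 886213) = -20329771/4/(-3692895) = -20329771/4*(-1/3692895) = 20329771/14771580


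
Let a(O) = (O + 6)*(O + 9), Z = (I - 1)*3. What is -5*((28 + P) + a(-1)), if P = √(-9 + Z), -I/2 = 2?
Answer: -340 - 10*I*√6 ≈ -340.0 - 24.495*I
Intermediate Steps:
I = -4 (I = -2*2 = -4)
Z = -15 (Z = (-4 - 1)*3 = -5*3 = -15)
a(O) = (6 + O)*(9 + O)
P = 2*I*√6 (P = √(-9 - 15) = √(-24) = 2*I*√6 ≈ 4.899*I)
-5*((28 + P) + a(-1)) = -5*((28 + 2*I*√6) + (54 + (-1)² + 15*(-1))) = -5*((28 + 2*I*√6) + (54 + 1 - 15)) = -5*((28 + 2*I*√6) + 40) = -5*(68 + 2*I*√6) = -340 - 10*I*√6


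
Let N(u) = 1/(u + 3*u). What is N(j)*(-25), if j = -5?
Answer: 5/4 ≈ 1.2500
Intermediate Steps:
N(u) = 1/(4*u)
N(j)*(-25) = ((¼)/(-5))*(-25) = ((¼)*(-⅕))*(-25) = -1/20*(-25) = 5/4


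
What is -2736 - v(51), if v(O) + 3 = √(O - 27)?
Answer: -2733 - 2*√6 ≈ -2737.9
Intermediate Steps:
v(O) = -3 + √(-27 + O) (v(O) = -3 + √(O - 27) = -3 + √(-27 + O))
-2736 - v(51) = -2736 - (-3 + √(-27 + 51)) = -2736 - (-3 + √24) = -2736 - (-3 + 2*√6) = -2736 + (3 - 2*√6) = -2733 - 2*√6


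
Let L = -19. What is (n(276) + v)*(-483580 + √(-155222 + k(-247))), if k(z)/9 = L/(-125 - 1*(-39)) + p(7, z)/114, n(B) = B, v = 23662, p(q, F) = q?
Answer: -11575938040 + 23938*I*√103607281466/817 ≈ -1.1576e+10 + 9.4311e+6*I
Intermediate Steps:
k(z) = 2076/817 (k(z) = 9*(-19/(-125 - 1*(-39)) + 7/114) = 9*(-19/(-125 + 39) + 7*(1/114)) = 9*(-19/(-86) + 7/114) = 9*(-19*(-1/86) + 7/114) = 9*(19/86 + 7/114) = 9*(692/2451) = 2076/817)
(n(276) + v)*(-483580 + √(-155222 + k(-247))) = (276 + 23662)*(-483580 + √(-155222 + 2076/817)) = 23938*(-483580 + √(-126814298/817)) = 23938*(-483580 + I*√103607281466/817) = -11575938040 + 23938*I*√103607281466/817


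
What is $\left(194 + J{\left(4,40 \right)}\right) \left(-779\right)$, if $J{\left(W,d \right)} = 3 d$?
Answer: $-244606$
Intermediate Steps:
$\left(194 + J{\left(4,40 \right)}\right) \left(-779\right) = \left(194 + 3 \cdot 40\right) \left(-779\right) = \left(194 + 120\right) \left(-779\right) = 314 \left(-779\right) = -244606$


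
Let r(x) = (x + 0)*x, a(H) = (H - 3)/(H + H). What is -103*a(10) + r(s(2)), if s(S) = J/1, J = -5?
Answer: -221/20 ≈ -11.050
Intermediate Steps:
a(H) = (-3 + H)/(2*H) (a(H) = (-3 + H)/((2*H)) = (-3 + H)*(1/(2*H)) = (-3 + H)/(2*H))
s(S) = -5 (s(S) = -5/1 = -5*1 = -5)
r(x) = x² (r(x) = x*x = x²)
-103*a(10) + r(s(2)) = -103*(-3 + 10)/(2*10) + (-5)² = -103*7/(2*10) + 25 = -103*7/20 + 25 = -721/20 + 25 = -221/20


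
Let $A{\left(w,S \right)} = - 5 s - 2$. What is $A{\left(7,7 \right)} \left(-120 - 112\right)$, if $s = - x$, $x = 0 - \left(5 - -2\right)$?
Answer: $8584$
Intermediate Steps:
$x = -7$ ($x = 0 - \left(5 + 2\right) = 0 - 7 = -7$)
$s = 7$ ($s = \left(-1\right) \left(-7\right) = 7$)
$A{\left(w,S \right)} = -37$ ($A{\left(w,S \right)} = \left(-5\right) 7 - 2 = -35 - 2 = -37$)
$A{\left(7,7 \right)} \left(-120 - 112\right) = - 37 \left(-120 - 112\right) = \left(-37\right) \left(-232\right) = 8584$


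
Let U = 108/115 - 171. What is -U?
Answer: 19557/115 ≈ 170.06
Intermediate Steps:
U = -19557/115 (U = 108*(1/115) - 171 = 108/115 - 171 = -19557/115 ≈ -170.06)
-U = -1*(-19557/115) = 19557/115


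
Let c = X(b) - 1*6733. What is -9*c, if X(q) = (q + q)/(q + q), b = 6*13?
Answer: 60588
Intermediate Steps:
b = 78
X(q) = 1 (X(q) = (2*q)/((2*q)) = (2*q)*(1/(2*q)) = 1)
c = -6732 (c = 1 - 1*6733 = 1 - 6733 = -6732)
-9*c = -9*(-6732) = 60588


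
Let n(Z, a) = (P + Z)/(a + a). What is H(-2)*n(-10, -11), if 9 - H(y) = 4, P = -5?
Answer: 75/22 ≈ 3.4091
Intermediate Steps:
H(y) = 5 (H(y) = 9 - 1*4 = 9 - 4 = 5)
n(Z, a) = (-5 + Z)/(2*a) (n(Z, a) = (-5 + Z)/(a + a) = (-5 + Z)/((2*a)) = (-5 + Z)*(1/(2*a)) = (-5 + Z)/(2*a))
H(-2)*n(-10, -11) = 5*((½)*(-5 - 10)/(-11)) = 5*((½)*(-1/11)*(-15)) = 5*(15/22) = 75/22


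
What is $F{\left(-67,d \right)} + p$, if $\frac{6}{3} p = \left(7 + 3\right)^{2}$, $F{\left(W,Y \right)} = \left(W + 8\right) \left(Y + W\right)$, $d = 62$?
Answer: $345$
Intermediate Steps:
$F{\left(W,Y \right)} = \left(8 + W\right) \left(W + Y\right)$
$p = 50$ ($p = \frac{\left(7 + 3\right)^{2}}{2} = \frac{10^{2}}{2} = \frac{1}{2} \cdot 100 = 50$)
$F{\left(-67,d \right)} + p = \left(\left(-67\right)^{2} + 8 \left(-67\right) + 8 \cdot 62 - 4154\right) + 50 = \left(4489 - 536 + 496 - 4154\right) + 50 = 295 + 50 = 345$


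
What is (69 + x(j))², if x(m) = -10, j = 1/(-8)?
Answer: 3481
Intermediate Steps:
j = -⅛ ≈ -0.12500
(69 + x(j))² = (69 - 10)² = 59² = 3481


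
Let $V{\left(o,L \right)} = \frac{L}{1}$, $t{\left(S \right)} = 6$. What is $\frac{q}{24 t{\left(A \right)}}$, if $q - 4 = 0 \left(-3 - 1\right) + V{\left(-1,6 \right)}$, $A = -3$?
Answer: $\frac{5}{72} \approx 0.069444$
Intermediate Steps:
$V{\left(o,L \right)} = L$ ($V{\left(o,L \right)} = L 1 = L$)
$q = 10$ ($q = 4 + \left(0 \left(-3 - 1\right) + 6\right) = 4 + \left(0 \left(-4\right) + 6\right) = 4 + \left(0 + 6\right) = 4 + 6 = 10$)
$\frac{q}{24 t{\left(A \right)}} = \frac{10}{24 \cdot 6} = \frac{10}{144} = 10 \cdot \frac{1}{144} = \frac{5}{72}$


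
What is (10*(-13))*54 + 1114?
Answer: -5906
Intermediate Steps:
(10*(-13))*54 + 1114 = -130*54 + 1114 = -7020 + 1114 = -5906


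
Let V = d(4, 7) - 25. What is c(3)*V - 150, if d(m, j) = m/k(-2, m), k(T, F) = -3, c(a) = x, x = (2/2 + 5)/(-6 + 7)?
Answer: -308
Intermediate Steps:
x = 6 (x = (2*(½) + 5)/1 = (1 + 5)*1 = 6*1 = 6)
c(a) = 6
d(m, j) = -m/3 (d(m, j) = m/(-3) = m*(-⅓) = -m/3)
V = -79/3 (V = -⅓*4 - 25 = -4/3 - 25 = -79/3 ≈ -26.333)
c(3)*V - 150 = 6*(-79/3) - 150 = -158 - 150 = -308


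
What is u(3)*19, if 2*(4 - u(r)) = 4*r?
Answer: -38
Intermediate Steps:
u(r) = 4 - 2*r
u(3)*19 = (4 - 2*3)*19 = (4 - 6)*19 = -2*19 = -38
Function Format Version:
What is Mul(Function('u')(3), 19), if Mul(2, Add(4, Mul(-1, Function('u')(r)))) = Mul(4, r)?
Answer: -38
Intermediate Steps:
Function('u')(r) = Add(4, Mul(-2, r)) (Function('u')(r) = Add(4, Mul(Rational(-1, 2), Mul(4, r))) = Add(4, Mul(-2, r)))
Mul(Function('u')(3), 19) = Mul(Add(4, Mul(-2, 3)), 19) = Mul(Add(4, -6), 19) = Mul(-2, 19) = -38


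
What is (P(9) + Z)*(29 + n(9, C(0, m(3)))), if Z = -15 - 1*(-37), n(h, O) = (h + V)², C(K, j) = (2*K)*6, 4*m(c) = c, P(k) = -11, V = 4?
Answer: 2178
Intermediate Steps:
m(c) = c/4
C(K, j) = 12*K
n(h, O) = (4 + h)² (n(h, O) = (h + 4)² = (4 + h)²)
Z = 22 (Z = -15 + 37 = 22)
(P(9) + Z)*(29 + n(9, C(0, m(3)))) = (-11 + 22)*(29 + (4 + 9)²) = 11*(29 + 13²) = 11*(29 + 169) = 11*198 = 2178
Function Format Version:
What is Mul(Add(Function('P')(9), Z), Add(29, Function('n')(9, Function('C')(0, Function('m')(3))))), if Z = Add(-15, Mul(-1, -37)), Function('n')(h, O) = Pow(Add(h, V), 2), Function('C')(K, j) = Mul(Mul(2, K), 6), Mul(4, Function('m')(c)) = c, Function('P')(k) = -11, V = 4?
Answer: 2178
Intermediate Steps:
Function('m')(c) = Mul(Rational(1, 4), c)
Function('C')(K, j) = Mul(12, K)
Function('n')(h, O) = Pow(Add(4, h), 2) (Function('n')(h, O) = Pow(Add(h, 4), 2) = Pow(Add(4, h), 2))
Z = 22 (Z = Add(-15, 37) = 22)
Mul(Add(Function('P')(9), Z), Add(29, Function('n')(9, Function('C')(0, Function('m')(3))))) = Mul(Add(-11, 22), Add(29, Pow(Add(4, 9), 2))) = Mul(11, Add(29, Pow(13, 2))) = Mul(11, Add(29, 169)) = Mul(11, 198) = 2178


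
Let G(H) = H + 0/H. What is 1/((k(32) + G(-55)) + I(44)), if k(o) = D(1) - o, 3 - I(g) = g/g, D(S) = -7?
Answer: -1/92 ≈ -0.010870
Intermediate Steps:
I(g) = 2 (I(g) = 3 - g/g = 3 - 1*1 = 3 - 1 = 2)
G(H) = H (G(H) = H + 0 = H)
k(o) = -7 - o
1/((k(32) + G(-55)) + I(44)) = 1/(((-7 - 1*32) - 55) + 2) = 1/(((-7 - 32) - 55) + 2) = 1/((-39 - 55) + 2) = 1/(-94 + 2) = 1/(-92) = -1/92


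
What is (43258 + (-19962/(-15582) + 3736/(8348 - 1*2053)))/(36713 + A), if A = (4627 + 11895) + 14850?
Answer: 707217404527/1113061409775 ≈ 0.63538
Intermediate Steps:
A = 31372 (A = 16522 + 14850 = 31372)
(43258 + (-19962/(-15582) + 3736/(8348 - 1*2053)))/(36713 + A) = (43258 + (-19962/(-15582) + 3736/(8348 - 1*2053)))/(36713 + 31372) = (43258 + (-19962*(-1/15582) + 3736/(8348 - 2053)))/68085 = (43258 + (3327/2597 + 3736/6295))*(1/68085) = (43258 + 30645857/16348115)*(1/68085) = (707217404527/16348115)*(1/68085) = 707217404527/1113061409775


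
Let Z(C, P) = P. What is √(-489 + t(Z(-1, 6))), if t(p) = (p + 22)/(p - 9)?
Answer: I*√4485/3 ≈ 22.323*I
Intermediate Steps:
t(p) = (22 + p)/(-9 + p)
√(-489 + t(Z(-1, 6))) = √(-489 + (22 + 6)/(-9 + 6)) = √(-489 + 28/(-3)) = √(-489 - ⅓*28) = √(-489 - 28/3) = √(-1495/3) = I*√4485/3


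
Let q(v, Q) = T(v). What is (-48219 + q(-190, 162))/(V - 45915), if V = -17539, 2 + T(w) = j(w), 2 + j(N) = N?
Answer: 48413/63454 ≈ 0.76296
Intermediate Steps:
j(N) = -2 + N
T(w) = -4 + w (T(w) = -2 + (-2 + w) = -4 + w)
q(v, Q) = -4 + v
(-48219 + q(-190, 162))/(V - 45915) = (-48219 + (-4 - 190))/(-17539 - 45915) = (-48219 - 194)/(-63454) = -48413*(-1/63454) = 48413/63454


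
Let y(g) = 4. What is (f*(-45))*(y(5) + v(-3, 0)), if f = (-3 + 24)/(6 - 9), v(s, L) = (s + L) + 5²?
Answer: 8190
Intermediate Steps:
v(s, L) = 25 + L + s (v(s, L) = (L + s) + 25 = 25 + L + s)
f = -7 (f = 21/(-3) = 21*(-⅓) = -7)
(f*(-45))*(y(5) + v(-3, 0)) = (-7*(-45))*(4 + (25 + 0 - 3)) = 315*(4 + 22) = 315*26 = 8190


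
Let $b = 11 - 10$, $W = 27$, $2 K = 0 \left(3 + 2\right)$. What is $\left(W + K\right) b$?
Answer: $27$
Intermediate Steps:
$K = 0$ ($K = \frac{0 \left(3 + 2\right)}{2} = \frac{0 \cdot 5}{2} = \frac{1}{2} \cdot 0 = 0$)
$b = 1$
$\left(W + K\right) b = \left(27 + 0\right) 1 = 27 \cdot 1 = 27$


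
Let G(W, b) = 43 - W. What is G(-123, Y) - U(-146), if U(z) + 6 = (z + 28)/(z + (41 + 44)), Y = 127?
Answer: 10374/61 ≈ 170.07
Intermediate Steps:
U(z) = -6 + (28 + z)/(85 + z) (U(z) = -6 + (z + 28)/(z + (41 + 44)) = -6 + (28 + z)/(z + 85) = -6 + (28 + z)/(85 + z))
G(-123, Y) - U(-146) = (43 - 1*(-123)) - (-482 - 5*(-146))/(85 - 146) = (43 + 123) - (-482 + 730)/(-61) = 166 - (-1)*248/61 = 166 - 1*(-248/61) = 166 + 248/61 = 10374/61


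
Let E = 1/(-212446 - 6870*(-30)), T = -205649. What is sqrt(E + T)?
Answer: 3*I*sqrt(920204236670)/6346 ≈ 453.49*I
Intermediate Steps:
E = -1/6346 (E = 1/(-212446 - 1*(-206100)) = 1/(-212446 + 206100) = 1/(-6346) = -1/6346 ≈ -0.00015758)
sqrt(E + T) = sqrt(-1/6346 - 205649) = sqrt(-1305048555/6346) = 3*I*sqrt(920204236670)/6346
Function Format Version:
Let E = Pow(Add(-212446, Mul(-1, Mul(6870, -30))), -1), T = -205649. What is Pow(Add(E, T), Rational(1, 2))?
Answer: Mul(Rational(3, 6346), I, Pow(920204236670, Rational(1, 2))) ≈ Mul(453.49, I)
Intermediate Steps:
E = Rational(-1, 6346) (E = Pow(Add(-212446, Mul(-1, -206100)), -1) = Pow(Add(-212446, 206100), -1) = Pow(-6346, -1) = Rational(-1, 6346) ≈ -0.00015758)
Pow(Add(E, T), Rational(1, 2)) = Pow(Add(Rational(-1, 6346), -205649), Rational(1, 2)) = Pow(Rational(-1305048555, 6346), Rational(1, 2)) = Mul(Rational(3, 6346), I, Pow(920204236670, Rational(1, 2)))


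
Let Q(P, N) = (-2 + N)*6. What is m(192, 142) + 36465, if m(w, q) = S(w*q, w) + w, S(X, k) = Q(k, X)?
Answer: 200229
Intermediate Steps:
Q(P, N) = -12 + 6*N
S(X, k) = -12 + 6*X
m(w, q) = -12 + w + 6*q*w (m(w, q) = (-12 + 6*(w*q)) + w = (-12 + 6*(q*w)) + w = (-12 + 6*q*w) + w = -12 + w + 6*q*w)
m(192, 142) + 36465 = (-12 + 192 + 6*142*192) + 36465 = (-12 + 192 + 163584) + 36465 = 163764 + 36465 = 200229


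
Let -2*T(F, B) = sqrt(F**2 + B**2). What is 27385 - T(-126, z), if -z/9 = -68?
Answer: 27385 + 9*sqrt(1205) ≈ 27697.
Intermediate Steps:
z = 612 (z = -9*(-68) = 612)
T(F, B) = -sqrt(B**2 + F**2)/2 (T(F, B) = -sqrt(F**2 + B**2)/2 = -sqrt(B**2 + F**2)/2)
27385 - T(-126, z) = 27385 - (-1)*sqrt(612**2 + (-126)**2)/2 = 27385 - (-1)*sqrt(374544 + 15876)/2 = 27385 - (-1)*sqrt(390420)/2 = 27385 - (-1)*18*sqrt(1205)/2 = 27385 - (-9)*sqrt(1205) = 27385 + 9*sqrt(1205)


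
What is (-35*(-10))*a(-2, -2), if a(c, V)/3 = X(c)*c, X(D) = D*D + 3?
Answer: -14700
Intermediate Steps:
X(D) = 3 + D² (X(D) = D² + 3 = 3 + D²)
a(c, V) = 3*c*(3 + c²) (a(c, V) = 3*((3 + c²)*c) = 3*(c*(3 + c²)) = 3*c*(3 + c²))
(-35*(-10))*a(-2, -2) = (-35*(-10))*(3*(-2)*(3 + (-2)²)) = 350*(3*(-2)*(3 + 4)) = 350*(3*(-2)*7) = 350*(-42) = -14700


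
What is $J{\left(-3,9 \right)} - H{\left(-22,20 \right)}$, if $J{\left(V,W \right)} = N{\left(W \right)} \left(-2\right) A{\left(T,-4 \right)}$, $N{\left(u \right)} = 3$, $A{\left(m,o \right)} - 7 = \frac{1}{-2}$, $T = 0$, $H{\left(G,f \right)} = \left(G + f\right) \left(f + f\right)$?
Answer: $41$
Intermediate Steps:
$H{\left(G,f \right)} = 2 f \left(G + f\right)$ ($H{\left(G,f \right)} = \left(G + f\right) 2 f = 2 f \left(G + f\right)$)
$A{\left(m,o \right)} = \frac{13}{2}$ ($A{\left(m,o \right)} = 7 + \frac{1}{-2} = 7 - \frac{1}{2} = \frac{13}{2}$)
$J{\left(V,W \right)} = -39$ ($J{\left(V,W \right)} = 3 \left(-2\right) \frac{13}{2} = \left(-6\right) \frac{13}{2} = -39$)
$J{\left(-3,9 \right)} - H{\left(-22,20 \right)} = -39 - 2 \cdot 20 \left(-22 + 20\right) = -39 - 2 \cdot 20 \left(-2\right) = -39 - -80 = -39 + 80 = 41$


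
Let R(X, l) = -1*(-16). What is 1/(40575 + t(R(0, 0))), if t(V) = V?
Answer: 1/40591 ≈ 2.4636e-5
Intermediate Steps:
R(X, l) = 16
1/(40575 + t(R(0, 0))) = 1/(40575 + 16) = 1/40591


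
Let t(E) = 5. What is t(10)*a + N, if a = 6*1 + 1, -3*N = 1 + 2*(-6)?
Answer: 116/3 ≈ 38.667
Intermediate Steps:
N = 11/3 (N = -(1 + 2*(-6))/3 = -(1 - 12)/3 = -⅓*(-11) = 11/3 ≈ 3.6667)
a = 7 (a = 6 + 1 = 7)
t(10)*a + N = 5*7 + 11/3 = 35 + 11/3 = 116/3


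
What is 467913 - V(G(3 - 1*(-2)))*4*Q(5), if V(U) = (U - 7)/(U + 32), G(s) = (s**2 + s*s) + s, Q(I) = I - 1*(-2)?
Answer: 13569029/29 ≈ 4.6790e+5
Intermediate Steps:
Q(I) = 2 + I (Q(I) = I + 2 = 2 + I)
G(s) = s + 2*s**2 (G(s) = (s**2 + s**2) + s = 2*s**2 + s = s + 2*s**2)
V(U) = (-7 + U)/(32 + U)
467913 - V(G(3 - 1*(-2)))*4*Q(5) = 467913 - (-7 + (3 - 1*(-2))*(1 + 2*(3 - 1*(-2))))/(32 + (3 - 1*(-2))*(1 + 2*(3 - 1*(-2))))*4*(2 + 5) = 467913 - (-7 + (3 + 2)*(1 + 2*(3 + 2)))/(32 + (3 + 2)*(1 + 2*(3 + 2)))*4*7 = 467913 - (-7 + 5*(1 + 2*5))/(32 + 5*(1 + 2*5))*28 = 467913 - (-7 + 5*(1 + 10))/(32 + 5*(1 + 10))*28 = 467913 - (-7 + 5*11)/(32 + 5*11)*28 = 467913 - (-7 + 55)/(32 + 55)*28 = 467913 - 48/87*28 = 467913 - (1/87)*48*28 = 467913 - 16*28/29 = 467913 - 1*448/29 = 467913 - 448/29 = 13569029/29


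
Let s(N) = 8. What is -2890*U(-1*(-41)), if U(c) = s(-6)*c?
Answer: -947920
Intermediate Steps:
U(c) = 8*c
-2890*U(-1*(-41)) = -23120*(-1*(-41)) = -23120*41 = -2890*328 = -947920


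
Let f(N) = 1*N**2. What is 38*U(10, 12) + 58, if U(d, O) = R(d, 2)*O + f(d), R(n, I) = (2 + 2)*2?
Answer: 7506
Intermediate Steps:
R(n, I) = 8 (R(n, I) = 4*2 = 8)
f(N) = N**2
U(d, O) = d**2 + 8*O (U(d, O) = 8*O + d**2 = d**2 + 8*O)
38*U(10, 12) + 58 = 38*(10**2 + 8*12) + 58 = 38*(100 + 96) + 58 = 38*196 + 58 = 7448 + 58 = 7506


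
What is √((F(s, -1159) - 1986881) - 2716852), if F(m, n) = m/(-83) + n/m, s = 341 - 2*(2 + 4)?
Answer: I*√3507448747393983/27307 ≈ 2168.8*I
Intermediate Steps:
s = 329 (s = 341 - 2*6 = 341 - 12 = 329)
F(m, n) = -m/83 + n/m (F(m, n) = m*(-1/83) + n/m = -m/83 + n/m)
√((F(s, -1159) - 1986881) - 2716852) = √(((-1/83*329 - 1159/329) - 1986881) - 2716852) = √(((-329/83 - 1159*1/329) - 1986881) - 2716852) = √(((-329/83 - 1159/329) - 1986881) - 2716852) = √((-204438/27307 - 1986881) - 2716852) = √(-54255963905/27307 - 2716852) = √(-128445041469/27307) = I*√3507448747393983/27307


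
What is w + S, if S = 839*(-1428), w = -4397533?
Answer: -5595625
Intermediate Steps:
S = -1198092
w + S = -4397533 - 1198092 = -5595625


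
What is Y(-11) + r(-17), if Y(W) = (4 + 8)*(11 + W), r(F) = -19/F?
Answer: 19/17 ≈ 1.1176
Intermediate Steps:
Y(W) = 132 + 12*W (Y(W) = 12*(11 + W) = 132 + 12*W)
Y(-11) + r(-17) = (132 + 12*(-11)) - 19/(-17) = (132 - 132) - 19*(-1/17) = 0 + 19/17 = 19/17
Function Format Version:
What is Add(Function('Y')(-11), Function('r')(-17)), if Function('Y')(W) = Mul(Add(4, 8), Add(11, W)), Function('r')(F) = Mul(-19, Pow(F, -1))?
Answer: Rational(19, 17) ≈ 1.1176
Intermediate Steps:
Function('Y')(W) = Add(132, Mul(12, W)) (Function('Y')(W) = Mul(12, Add(11, W)) = Add(132, Mul(12, W)))
Add(Function('Y')(-11), Function('r')(-17)) = Add(Add(132, Mul(12, -11)), Mul(-19, Pow(-17, -1))) = Add(Add(132, -132), Mul(-19, Rational(-1, 17))) = Add(0, Rational(19, 17)) = Rational(19, 17)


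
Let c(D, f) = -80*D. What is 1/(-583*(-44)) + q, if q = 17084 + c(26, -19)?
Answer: 384882609/25652 ≈ 15004.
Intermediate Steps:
q = 15004 (q = 17084 - 80*26 = 17084 - 2080 = 15004)
1/(-583*(-44)) + q = 1/(-583*(-44)) + 15004 = 1/25652 + 15004 = 384882609/25652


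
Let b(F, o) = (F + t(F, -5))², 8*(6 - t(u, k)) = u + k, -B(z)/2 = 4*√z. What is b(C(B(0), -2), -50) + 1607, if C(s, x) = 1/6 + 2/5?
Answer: 95483881/57600 ≈ 1657.7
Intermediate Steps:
B(z) = -8*√z
t(u, k) = 6 - k/8 - u/8 (t(u, k) = 6 - (u + k)/8 = 6 - (k + u)/8 = 6 + (-k/8 - u/8) = 6 - k/8 - u/8)
C(s, x) = 17/30 (C(s, x) = 1*(⅙) + 2*(⅕) = ⅙ + ⅖ = 17/30)
b(F, o) = (53/8 + 7*F/8)² (b(F, o) = (F + (6 - ⅛*(-5) - F/8))² = (F + (6 + 5/8 - F/8))² = (F + (53/8 - F/8))² = (53/8 + 7*F/8)²)
b(C(B(0), -2), -50) + 1607 = (53 + 7*(17/30))²/64 + 1607 = (53 + 119/30)²/64 + 1607 = (1709/30)²/64 + 1607 = (1/64)*(2920681/900) + 1607 = 2920681/57600 + 1607 = 95483881/57600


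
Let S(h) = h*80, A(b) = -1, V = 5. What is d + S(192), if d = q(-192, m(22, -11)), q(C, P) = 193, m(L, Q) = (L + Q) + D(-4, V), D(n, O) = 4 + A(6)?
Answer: 15553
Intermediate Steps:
S(h) = 80*h
D(n, O) = 3 (D(n, O) = 4 - 1 = 3)
m(L, Q) = 3 + L + Q (m(L, Q) = (L + Q) + 3 = 3 + L + Q)
d = 193
d + S(192) = 193 + 80*192 = 193 + 15360 = 15553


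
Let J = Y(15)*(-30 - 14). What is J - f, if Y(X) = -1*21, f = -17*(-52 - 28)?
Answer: -436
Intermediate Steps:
f = 1360 (f = -17*(-80) = 1360)
Y(X) = -21
J = 924 (J = -21*(-30 - 14) = -21*(-44) = 924)
J - f = 924 - 1*1360 = 924 - 1360 = -436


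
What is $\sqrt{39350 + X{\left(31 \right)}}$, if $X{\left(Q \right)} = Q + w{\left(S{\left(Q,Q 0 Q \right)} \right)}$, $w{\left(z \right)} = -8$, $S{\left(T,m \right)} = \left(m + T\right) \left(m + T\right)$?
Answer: $\sqrt{39373} \approx 198.43$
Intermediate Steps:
$S{\left(T,m \right)} = \left(T + m\right)^{2}$ ($S{\left(T,m \right)} = \left(T + m\right) \left(T + m\right) = \left(T + m\right)^{2}$)
$X{\left(Q \right)} = -8 + Q$ ($X{\left(Q \right)} = Q - 8 = -8 + Q$)
$\sqrt{39350 + X{\left(31 \right)}} = \sqrt{39350 + \left(-8 + 31\right)} = \sqrt{39350 + 23} = \sqrt{39373}$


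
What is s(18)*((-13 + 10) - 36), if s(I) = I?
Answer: -702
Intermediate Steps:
s(18)*((-13 + 10) - 36) = 18*((-13 + 10) - 36) = 18*(-3 - 36) = 18*(-39) = -702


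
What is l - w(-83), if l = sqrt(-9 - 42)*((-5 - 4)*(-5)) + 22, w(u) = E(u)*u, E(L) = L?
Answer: -6867 + 45*I*sqrt(51) ≈ -6867.0 + 321.36*I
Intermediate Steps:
w(u) = u**2 (w(u) = u*u = u**2)
l = 22 + 45*I*sqrt(51) (l = sqrt(-51)*(-9*(-5)) + 22 = (I*sqrt(51))*45 + 22 = 45*I*sqrt(51) + 22 = 22 + 45*I*sqrt(51) ≈ 22.0 + 321.36*I)
l - w(-83) = (22 + 45*I*sqrt(51)) - 1*(-83)**2 = (22 + 45*I*sqrt(51)) - 1*6889 = (22 + 45*I*sqrt(51)) - 6889 = -6867 + 45*I*sqrt(51)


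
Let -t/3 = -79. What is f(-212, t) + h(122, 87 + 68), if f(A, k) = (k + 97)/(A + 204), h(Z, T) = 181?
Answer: 557/4 ≈ 139.25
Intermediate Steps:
t = 237 (t = -3*(-79) = 237)
f(A, k) = (97 + k)/(204 + A)
f(-212, t) + h(122, 87 + 68) = (97 + 237)/(204 - 212) + 181 = 334/(-8) + 181 = -⅛*334 + 181 = -167/4 + 181 = 557/4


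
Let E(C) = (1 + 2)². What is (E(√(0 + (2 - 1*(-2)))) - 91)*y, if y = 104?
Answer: -8528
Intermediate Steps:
E(C) = 9 (E(C) = 3² = 9)
(E(√(0 + (2 - 1*(-2)))) - 91)*y = (9 - 91)*104 = -82*104 = -8528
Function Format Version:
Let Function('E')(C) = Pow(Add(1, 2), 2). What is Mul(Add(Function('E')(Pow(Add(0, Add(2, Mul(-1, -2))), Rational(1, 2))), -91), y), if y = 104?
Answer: -8528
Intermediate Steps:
Function('E')(C) = 9 (Function('E')(C) = Pow(3, 2) = 9)
Mul(Add(Function('E')(Pow(Add(0, Add(2, Mul(-1, -2))), Rational(1, 2))), -91), y) = Mul(Add(9, -91), 104) = Mul(-82, 104) = -8528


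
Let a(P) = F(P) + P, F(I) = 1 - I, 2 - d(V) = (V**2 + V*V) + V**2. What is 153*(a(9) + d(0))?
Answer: 459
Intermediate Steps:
d(V) = 2 - 3*V**2 (d(V) = 2 - ((V**2 + V*V) + V**2) = 2 - ((V**2 + V**2) + V**2) = 2 - (2*V**2 + V**2) = 2 - 3*V**2)
a(P) = 1 (a(P) = (1 - P) + P = 1)
153*(a(9) + d(0)) = 153*(1 + (2 - 3*0**2)) = 153*(1 + (2 - 3*0)) = 153*(1 + (2 + 0)) = 153*(1 + 2) = 153*3 = 459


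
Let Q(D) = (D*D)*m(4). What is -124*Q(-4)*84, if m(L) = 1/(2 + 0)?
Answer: -83328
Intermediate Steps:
m(L) = ½ (m(L) = 1/2 = ½)
Q(D) = D²/2 (Q(D) = (D*D)*(½) = D²*(½) = D²/2)
-124*Q(-4)*84 = -62*(-4)²*84 = -62*16*84 = -124*8*84 = -992*84 = -83328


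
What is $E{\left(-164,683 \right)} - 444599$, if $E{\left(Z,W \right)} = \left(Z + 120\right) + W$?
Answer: $-443960$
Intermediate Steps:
$E{\left(Z,W \right)} = 120 + W + Z$ ($E{\left(Z,W \right)} = \left(120 + Z\right) + W = 120 + W + Z$)
$E{\left(-164,683 \right)} - 444599 = \left(120 + 683 - 164\right) - 444599 = 639 - 444599 = -443960$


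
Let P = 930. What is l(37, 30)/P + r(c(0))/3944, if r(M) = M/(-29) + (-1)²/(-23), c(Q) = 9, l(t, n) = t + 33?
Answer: 4598147/61162566 ≈ 0.075179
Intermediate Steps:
l(t, n) = 33 + t
r(M) = -1/23 - M/29 (r(M) = M*(-1/29) + 1*(-1/23) = -M/29 - 1/23 = -1/23 - M/29)
l(37, 30)/P + r(c(0))/3944 = (33 + 37)/930 + (-1/23 - 1/29*9)/3944 = 70*(1/930) + (-1/23 - 9/29)*(1/3944) = 7/93 - 236/667*1/3944 = 7/93 - 59/657662 = 4598147/61162566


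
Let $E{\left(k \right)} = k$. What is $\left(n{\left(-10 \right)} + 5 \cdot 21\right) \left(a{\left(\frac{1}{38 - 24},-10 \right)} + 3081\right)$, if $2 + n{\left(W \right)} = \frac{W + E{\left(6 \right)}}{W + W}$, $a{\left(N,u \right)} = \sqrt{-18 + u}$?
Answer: $\frac{1589796}{5} + \frac{1032 i \sqrt{7}}{5} \approx 3.1796 \cdot 10^{5} + 546.08 i$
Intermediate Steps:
$n{\left(W \right)} = -2 + \frac{6 + W}{2 W}$ ($n{\left(W \right)} = -2 + \frac{W + 6}{W + W} = -2 + \frac{6 + W}{2 W}$)
$\left(n{\left(-10 \right)} + 5 \cdot 21\right) \left(a{\left(\frac{1}{38 - 24},-10 \right)} + 3081\right) = \left(\left(- \frac{3}{2} + \frac{3}{-10}\right) + 5 \cdot 21\right) \left(\sqrt{-18 - 10} + 3081\right) = \left(\left(- \frac{3}{2} + 3 \left(- \frac{1}{10}\right)\right) + 105\right) \left(\sqrt{-28} + 3081\right) = \left(\left(- \frac{3}{2} - \frac{3}{10}\right) + 105\right) \left(2 i \sqrt{7} + 3081\right) = \left(- \frac{9}{5} + 105\right) \left(3081 + 2 i \sqrt{7}\right) = \frac{516 \left(3081 + 2 i \sqrt{7}\right)}{5} = \frac{1589796}{5} + \frac{1032 i \sqrt{7}}{5}$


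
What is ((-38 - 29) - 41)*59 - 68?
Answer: -6440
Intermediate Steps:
((-38 - 29) - 41)*59 - 68 = (-67 - 41)*59 - 68 = -108*59 - 68 = -6372 - 68 = -6440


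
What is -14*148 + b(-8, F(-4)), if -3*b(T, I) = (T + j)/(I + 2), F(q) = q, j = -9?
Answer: -12449/6 ≈ -2074.8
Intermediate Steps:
b(T, I) = -(-9 + T)/(3*(2 + I)) (b(T, I) = -(T - 9)/(3*(I + 2)) = -(-9 + T)/(3*(2 + I)))
-14*148 + b(-8, F(-4)) = -14*148 + (9 - 1*(-8))/(3*(2 - 4)) = -2072 + (1/3)*(9 + 8)/(-2) = -2072 + (1/3)*(-1/2)*17 = -2072 - 17/6 = -12449/6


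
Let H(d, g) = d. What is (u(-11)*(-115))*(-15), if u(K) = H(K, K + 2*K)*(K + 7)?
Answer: 75900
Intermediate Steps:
u(K) = K*(7 + K) (u(K) = K*(K + 7) = K*(7 + K))
(u(-11)*(-115))*(-15) = (-11*(7 - 11)*(-115))*(-15) = (-11*(-4)*(-115))*(-15) = (44*(-115))*(-15) = -5060*(-15) = 75900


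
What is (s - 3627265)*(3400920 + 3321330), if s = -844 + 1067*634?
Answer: -19841601489750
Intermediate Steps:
s = 675634 (s = -844 + 676478 = 675634)
(s - 3627265)*(3400920 + 3321330) = (675634 - 3627265)*(3400920 + 3321330) = -2951631*6722250 = -19841601489750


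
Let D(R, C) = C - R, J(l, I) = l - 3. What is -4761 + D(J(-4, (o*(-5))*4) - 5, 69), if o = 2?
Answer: -4680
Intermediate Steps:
J(l, I) = -3 + l
-4761 + D(J(-4, (o*(-5))*4) - 5, 69) = -4761 + (69 - ((-3 - 4) - 5)) = -4761 + (69 - (-7 - 5)) = -4761 + (69 - 1*(-12)) = -4761 + (69 + 12) = -4761 + 81 = -4680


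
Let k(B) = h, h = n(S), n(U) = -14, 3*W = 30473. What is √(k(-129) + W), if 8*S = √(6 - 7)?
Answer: √91293/3 ≈ 100.72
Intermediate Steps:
W = 30473/3 (W = (⅓)*30473 = 30473/3 ≈ 10158.)
S = I/8 (S = √(6 - 7)/8 = √(-1)/8 = I/8 ≈ 0.125*I)
h = -14
k(B) = -14
√(k(-129) + W) = √(-14 + 30473/3) = √(30431/3) = √91293/3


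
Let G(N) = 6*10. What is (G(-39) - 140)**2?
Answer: 6400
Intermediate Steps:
G(N) = 60
(G(-39) - 140)**2 = (60 - 140)**2 = (-80)**2 = 6400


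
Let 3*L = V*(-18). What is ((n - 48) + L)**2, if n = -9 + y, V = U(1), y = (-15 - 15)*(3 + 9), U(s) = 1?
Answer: 178929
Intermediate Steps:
y = -360 (y = -30*12 = -360)
V = 1
n = -369 (n = -9 - 360 = -369)
L = -6 (L = (1*(-18))/3 = (1/3)*(-18) = -6)
((n - 48) + L)**2 = ((-369 - 48) - 6)**2 = (-417 - 6)**2 = (-423)**2 = 178929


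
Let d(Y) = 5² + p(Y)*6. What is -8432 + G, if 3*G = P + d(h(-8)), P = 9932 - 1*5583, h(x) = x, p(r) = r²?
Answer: -6846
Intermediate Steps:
d(Y) = 25 + 6*Y² (d(Y) = 5² + Y²*6 = 25 + 6*Y²)
P = 4349 (P = 9932 - 5583 = 4349)
G = 1586 (G = (4349 + (25 + 6*(-8)²))/3 = (4349 + (25 + 6*64))/3 = (4349 + (25 + 384))/3 = (4349 + 409)/3 = (⅓)*4758 = 1586)
-8432 + G = -8432 + 1586 = -6846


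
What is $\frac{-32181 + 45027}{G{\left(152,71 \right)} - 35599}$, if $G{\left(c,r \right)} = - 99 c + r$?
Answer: $- \frac{6423}{25288} \approx -0.25399$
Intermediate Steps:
$G{\left(c,r \right)} = r - 99 c$
$\frac{-32181 + 45027}{G{\left(152,71 \right)} - 35599} = \frac{-32181 + 45027}{\left(71 - 15048\right) - 35599} = \frac{12846}{\left(71 - 15048\right) - 35599} = \frac{12846}{-14977 - 35599} = \frac{12846}{-50576} = 12846 \left(- \frac{1}{50576}\right) = - \frac{6423}{25288}$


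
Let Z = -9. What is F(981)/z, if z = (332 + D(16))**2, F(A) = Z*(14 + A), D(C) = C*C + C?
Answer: -8955/364816 ≈ -0.024547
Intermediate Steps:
D(C) = C + C**2 (D(C) = C**2 + C = C + C**2)
F(A) = -126 - 9*A (F(A) = -9*(14 + A) = -126 - 9*A)
z = 364816 (z = (332 + 16*(1 + 16))**2 = (332 + 16*17)**2 = (332 + 272)**2 = 604**2 = 364816)
F(981)/z = (-126 - 9*981)/364816 = (-126 - 8829)*(1/364816) = -8955*1/364816 = -8955/364816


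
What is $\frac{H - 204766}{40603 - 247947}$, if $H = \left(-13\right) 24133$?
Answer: $\frac{518495}{207344} \approx 2.5007$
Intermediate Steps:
$H = -313729$
$\frac{H - 204766}{40603 - 247947} = \frac{-313729 - 204766}{40603 - 247947} = - \frac{518495}{-207344} = \left(-518495\right) \left(- \frac{1}{207344}\right) = \frac{518495}{207344}$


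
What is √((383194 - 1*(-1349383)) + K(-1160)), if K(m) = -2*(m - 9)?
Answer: √1734915 ≈ 1317.2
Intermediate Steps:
K(m) = 18 - 2*m (K(m) = -2*(-9 + m) = 18 - 2*m)
√((383194 - 1*(-1349383)) + K(-1160)) = √((383194 - 1*(-1349383)) + (18 - 2*(-1160))) = √((383194 + 1349383) + (18 + 2320)) = √(1732577 + 2338) = √1734915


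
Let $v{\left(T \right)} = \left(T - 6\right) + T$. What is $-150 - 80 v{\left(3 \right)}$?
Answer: $-150$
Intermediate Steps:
$v{\left(T \right)} = -6 + 2 T$ ($v{\left(T \right)} = \left(T - 6\right) + T = \left(-6 + T\right) + T = -6 + 2 T$)
$-150 - 80 v{\left(3 \right)} = -150 - 80 \left(-6 + 2 \cdot 3\right) = -150 - 80 \left(-6 + 6\right) = -150 - 0 = -150 + 0 = -150$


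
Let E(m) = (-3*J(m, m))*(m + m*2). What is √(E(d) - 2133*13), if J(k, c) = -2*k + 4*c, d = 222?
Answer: 3*I*√101649 ≈ 956.47*I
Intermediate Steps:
E(m) = -18*m² (E(m) = (-3*(-2*m + 4*m))*(m + m*2) = (-6*m)*(m + 2*m) = (-6*m)*(3*m) = -18*m²)
√(E(d) - 2133*13) = √(-18*222² - 2133*13) = √(-18*49284 - 27729) = √(-887112 - 27729) = √(-914841) = 3*I*√101649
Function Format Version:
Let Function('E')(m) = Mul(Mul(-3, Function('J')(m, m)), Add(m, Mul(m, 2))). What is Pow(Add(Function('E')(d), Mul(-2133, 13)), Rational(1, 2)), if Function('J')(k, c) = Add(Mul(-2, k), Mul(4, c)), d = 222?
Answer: Mul(3, I, Pow(101649, Rational(1, 2))) ≈ Mul(956.47, I)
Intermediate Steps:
Function('E')(m) = Mul(-18, Pow(m, 2)) (Function('E')(m) = Mul(Mul(-3, Add(Mul(-2, m), Mul(4, m))), Add(m, Mul(m, 2))) = Mul(Mul(-3, Mul(2, m)), Add(m, Mul(2, m))) = Mul(Mul(-6, m), Mul(3, m)) = Mul(-18, Pow(m, 2)))
Pow(Add(Function('E')(d), Mul(-2133, 13)), Rational(1, 2)) = Pow(Add(Mul(-18, Pow(222, 2)), Mul(-2133, 13)), Rational(1, 2)) = Pow(Add(Mul(-18, 49284), -27729), Rational(1, 2)) = Pow(Add(-887112, -27729), Rational(1, 2)) = Pow(-914841, Rational(1, 2)) = Mul(3, I, Pow(101649, Rational(1, 2)))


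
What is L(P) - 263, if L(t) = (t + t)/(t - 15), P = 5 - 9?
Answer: -4989/19 ≈ -262.58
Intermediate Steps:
P = -4
L(t) = 2*t/(-15 + t) (L(t) = (2*t)/(-15 + t) = 2*t/(-15 + t))
L(P) - 263 = 2*(-4)/(-15 - 4) - 263 = 2*(-4)/(-19) - 263 = 2*(-4)*(-1/19) - 263 = 8/19 - 263 = -4989/19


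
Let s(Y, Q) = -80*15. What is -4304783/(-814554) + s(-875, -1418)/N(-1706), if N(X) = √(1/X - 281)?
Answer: 4304783/814554 + 1200*I*√817834222/479387 ≈ 5.2848 + 71.586*I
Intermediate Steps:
s(Y, Q) = -1200
N(X) = √(-281 + 1/X)
-4304783/(-814554) + s(-875, -1418)/N(-1706) = -4304783/(-814554) - 1200/√(-281 + 1/(-1706)) = -4304783*(-1/814554) - 1200/√(-281 - 1/1706) = 4304783/814554 - 1200*(-I*√817834222/479387) = 4304783/814554 - (-1200)*I*√817834222/479387 = 4304783/814554 + 1200*I*√817834222/479387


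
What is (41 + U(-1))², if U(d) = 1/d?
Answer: 1600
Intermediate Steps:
(41 + U(-1))² = (41 + 1/(-1))² = (41 - 1)² = 40² = 1600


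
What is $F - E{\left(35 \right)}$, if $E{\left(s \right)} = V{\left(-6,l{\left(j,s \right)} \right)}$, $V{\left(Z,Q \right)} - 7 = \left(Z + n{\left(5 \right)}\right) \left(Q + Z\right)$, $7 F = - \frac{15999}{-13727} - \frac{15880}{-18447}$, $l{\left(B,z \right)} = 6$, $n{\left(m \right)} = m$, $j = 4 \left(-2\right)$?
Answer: $- \frac{11894758168}{1772553783} \approx -6.7105$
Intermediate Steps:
$j = -8$
$F = \frac{513118313}{1772553783}$ ($F = \frac{- \frac{15999}{-13727} - \frac{15880}{-18447}}{7} = \frac{\left(-15999\right) \left(- \frac{1}{13727}\right) - - \frac{15880}{18447}}{7} = \frac{\frac{15999}{13727} + \frac{15880}{18447}}{7} = \frac{1}{7} \cdot \frac{513118313}{253221969} = \frac{513118313}{1772553783} \approx 0.28948$)
$V{\left(Z,Q \right)} = 7 + \left(5 + Z\right) \left(Q + Z\right)$ ($V{\left(Z,Q \right)} = 7 + \left(Z + 5\right) \left(Q + Z\right) = 7 + \left(5 + Z\right) \left(Q + Z\right)$)
$E{\left(s \right)} = 7$ ($E{\left(s \right)} = 7 + \left(-6\right)^{2} + 5 \cdot 6 + 5 \left(-6\right) + 6 \left(-6\right) = 7 + 36 + 30 - 30 - 36 = 7$)
$F - E{\left(35 \right)} = \frac{513118313}{1772553783} - 7 = - \frac{11894758168}{1772553783}$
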